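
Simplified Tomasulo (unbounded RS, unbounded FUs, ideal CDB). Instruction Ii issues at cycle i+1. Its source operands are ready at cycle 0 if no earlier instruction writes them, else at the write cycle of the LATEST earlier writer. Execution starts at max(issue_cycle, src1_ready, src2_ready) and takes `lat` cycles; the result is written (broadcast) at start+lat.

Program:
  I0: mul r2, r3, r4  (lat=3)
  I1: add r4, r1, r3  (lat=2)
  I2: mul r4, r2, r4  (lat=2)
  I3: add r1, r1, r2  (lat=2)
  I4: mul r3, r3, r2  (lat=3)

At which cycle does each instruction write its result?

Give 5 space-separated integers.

Answer: 4 4 6 6 8

Derivation:
I0 mul r2: issue@1 deps=(None,None) exec_start@1 write@4
I1 add r4: issue@2 deps=(None,None) exec_start@2 write@4
I2 mul r4: issue@3 deps=(0,1) exec_start@4 write@6
I3 add r1: issue@4 deps=(None,0) exec_start@4 write@6
I4 mul r3: issue@5 deps=(None,0) exec_start@5 write@8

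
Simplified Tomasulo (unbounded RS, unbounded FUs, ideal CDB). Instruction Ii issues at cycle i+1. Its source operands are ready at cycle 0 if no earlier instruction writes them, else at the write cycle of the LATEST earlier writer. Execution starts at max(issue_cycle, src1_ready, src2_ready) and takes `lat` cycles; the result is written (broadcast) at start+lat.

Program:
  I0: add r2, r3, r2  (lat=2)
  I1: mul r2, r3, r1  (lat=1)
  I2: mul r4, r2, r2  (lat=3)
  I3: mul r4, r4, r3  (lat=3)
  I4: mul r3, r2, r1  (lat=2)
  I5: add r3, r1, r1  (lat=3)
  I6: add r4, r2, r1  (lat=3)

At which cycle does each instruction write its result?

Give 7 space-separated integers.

Answer: 3 3 6 9 7 9 10

Derivation:
I0 add r2: issue@1 deps=(None,None) exec_start@1 write@3
I1 mul r2: issue@2 deps=(None,None) exec_start@2 write@3
I2 mul r4: issue@3 deps=(1,1) exec_start@3 write@6
I3 mul r4: issue@4 deps=(2,None) exec_start@6 write@9
I4 mul r3: issue@5 deps=(1,None) exec_start@5 write@7
I5 add r3: issue@6 deps=(None,None) exec_start@6 write@9
I6 add r4: issue@7 deps=(1,None) exec_start@7 write@10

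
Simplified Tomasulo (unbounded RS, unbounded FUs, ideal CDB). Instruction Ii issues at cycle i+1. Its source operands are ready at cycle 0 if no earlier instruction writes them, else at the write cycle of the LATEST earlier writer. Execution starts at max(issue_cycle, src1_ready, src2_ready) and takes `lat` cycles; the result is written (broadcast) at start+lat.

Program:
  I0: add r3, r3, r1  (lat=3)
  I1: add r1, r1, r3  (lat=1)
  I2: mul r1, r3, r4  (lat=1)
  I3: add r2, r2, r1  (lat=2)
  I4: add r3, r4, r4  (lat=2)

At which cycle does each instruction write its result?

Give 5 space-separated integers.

Answer: 4 5 5 7 7

Derivation:
I0 add r3: issue@1 deps=(None,None) exec_start@1 write@4
I1 add r1: issue@2 deps=(None,0) exec_start@4 write@5
I2 mul r1: issue@3 deps=(0,None) exec_start@4 write@5
I3 add r2: issue@4 deps=(None,2) exec_start@5 write@7
I4 add r3: issue@5 deps=(None,None) exec_start@5 write@7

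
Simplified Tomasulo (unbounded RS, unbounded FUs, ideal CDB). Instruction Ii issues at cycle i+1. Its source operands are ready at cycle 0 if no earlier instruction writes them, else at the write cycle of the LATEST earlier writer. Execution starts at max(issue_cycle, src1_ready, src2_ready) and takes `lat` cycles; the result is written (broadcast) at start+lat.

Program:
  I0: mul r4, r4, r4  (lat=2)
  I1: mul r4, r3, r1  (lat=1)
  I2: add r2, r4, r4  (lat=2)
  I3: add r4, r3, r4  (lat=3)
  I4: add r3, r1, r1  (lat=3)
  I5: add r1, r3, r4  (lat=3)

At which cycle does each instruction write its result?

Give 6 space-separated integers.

I0 mul r4: issue@1 deps=(None,None) exec_start@1 write@3
I1 mul r4: issue@2 deps=(None,None) exec_start@2 write@3
I2 add r2: issue@3 deps=(1,1) exec_start@3 write@5
I3 add r4: issue@4 deps=(None,1) exec_start@4 write@7
I4 add r3: issue@5 deps=(None,None) exec_start@5 write@8
I5 add r1: issue@6 deps=(4,3) exec_start@8 write@11

Answer: 3 3 5 7 8 11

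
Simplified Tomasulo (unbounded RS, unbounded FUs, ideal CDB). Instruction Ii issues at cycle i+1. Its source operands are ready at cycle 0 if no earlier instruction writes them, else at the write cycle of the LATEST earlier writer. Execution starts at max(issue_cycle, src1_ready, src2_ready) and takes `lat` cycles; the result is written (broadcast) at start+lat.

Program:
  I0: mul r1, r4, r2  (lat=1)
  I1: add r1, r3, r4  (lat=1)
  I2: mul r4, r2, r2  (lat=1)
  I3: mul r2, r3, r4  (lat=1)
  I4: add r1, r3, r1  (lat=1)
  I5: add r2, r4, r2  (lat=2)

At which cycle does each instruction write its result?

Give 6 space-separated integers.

Answer: 2 3 4 5 6 8

Derivation:
I0 mul r1: issue@1 deps=(None,None) exec_start@1 write@2
I1 add r1: issue@2 deps=(None,None) exec_start@2 write@3
I2 mul r4: issue@3 deps=(None,None) exec_start@3 write@4
I3 mul r2: issue@4 deps=(None,2) exec_start@4 write@5
I4 add r1: issue@5 deps=(None,1) exec_start@5 write@6
I5 add r2: issue@6 deps=(2,3) exec_start@6 write@8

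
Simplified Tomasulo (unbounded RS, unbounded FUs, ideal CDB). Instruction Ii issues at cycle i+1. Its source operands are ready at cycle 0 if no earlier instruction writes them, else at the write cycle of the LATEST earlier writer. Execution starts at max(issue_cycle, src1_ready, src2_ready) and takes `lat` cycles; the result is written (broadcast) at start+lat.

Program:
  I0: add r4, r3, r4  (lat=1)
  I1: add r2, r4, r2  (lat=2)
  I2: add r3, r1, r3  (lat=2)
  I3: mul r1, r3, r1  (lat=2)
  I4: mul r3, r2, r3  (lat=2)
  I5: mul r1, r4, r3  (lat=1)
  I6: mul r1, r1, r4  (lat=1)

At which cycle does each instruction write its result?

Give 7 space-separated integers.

I0 add r4: issue@1 deps=(None,None) exec_start@1 write@2
I1 add r2: issue@2 deps=(0,None) exec_start@2 write@4
I2 add r3: issue@3 deps=(None,None) exec_start@3 write@5
I3 mul r1: issue@4 deps=(2,None) exec_start@5 write@7
I4 mul r3: issue@5 deps=(1,2) exec_start@5 write@7
I5 mul r1: issue@6 deps=(0,4) exec_start@7 write@8
I6 mul r1: issue@7 deps=(5,0) exec_start@8 write@9

Answer: 2 4 5 7 7 8 9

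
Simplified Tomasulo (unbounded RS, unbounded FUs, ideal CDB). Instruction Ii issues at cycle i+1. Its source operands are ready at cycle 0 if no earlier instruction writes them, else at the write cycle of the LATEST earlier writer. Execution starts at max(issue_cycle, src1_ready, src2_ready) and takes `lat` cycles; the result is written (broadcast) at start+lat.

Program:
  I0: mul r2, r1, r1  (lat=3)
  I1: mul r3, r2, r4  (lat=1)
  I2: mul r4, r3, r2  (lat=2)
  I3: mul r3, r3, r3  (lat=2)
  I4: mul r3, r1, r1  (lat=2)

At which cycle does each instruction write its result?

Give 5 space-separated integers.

I0 mul r2: issue@1 deps=(None,None) exec_start@1 write@4
I1 mul r3: issue@2 deps=(0,None) exec_start@4 write@5
I2 mul r4: issue@3 deps=(1,0) exec_start@5 write@7
I3 mul r3: issue@4 deps=(1,1) exec_start@5 write@7
I4 mul r3: issue@5 deps=(None,None) exec_start@5 write@7

Answer: 4 5 7 7 7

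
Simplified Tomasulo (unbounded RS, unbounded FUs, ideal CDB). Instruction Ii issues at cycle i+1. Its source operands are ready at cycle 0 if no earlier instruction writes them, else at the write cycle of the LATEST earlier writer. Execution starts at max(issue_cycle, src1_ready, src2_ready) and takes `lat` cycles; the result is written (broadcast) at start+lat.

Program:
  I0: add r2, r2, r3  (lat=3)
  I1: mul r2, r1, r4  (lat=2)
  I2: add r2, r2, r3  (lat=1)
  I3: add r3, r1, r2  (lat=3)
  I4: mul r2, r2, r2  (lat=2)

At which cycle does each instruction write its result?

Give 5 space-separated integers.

I0 add r2: issue@1 deps=(None,None) exec_start@1 write@4
I1 mul r2: issue@2 deps=(None,None) exec_start@2 write@4
I2 add r2: issue@3 deps=(1,None) exec_start@4 write@5
I3 add r3: issue@4 deps=(None,2) exec_start@5 write@8
I4 mul r2: issue@5 deps=(2,2) exec_start@5 write@7

Answer: 4 4 5 8 7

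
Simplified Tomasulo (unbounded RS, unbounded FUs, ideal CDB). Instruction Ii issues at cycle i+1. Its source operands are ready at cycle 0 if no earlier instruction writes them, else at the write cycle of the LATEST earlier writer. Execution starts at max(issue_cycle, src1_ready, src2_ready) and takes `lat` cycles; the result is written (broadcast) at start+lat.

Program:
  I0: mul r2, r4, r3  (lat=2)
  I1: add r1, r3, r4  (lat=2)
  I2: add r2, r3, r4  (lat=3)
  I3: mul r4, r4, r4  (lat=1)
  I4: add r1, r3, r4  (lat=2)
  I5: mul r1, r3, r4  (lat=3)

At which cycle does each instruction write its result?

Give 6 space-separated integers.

I0 mul r2: issue@1 deps=(None,None) exec_start@1 write@3
I1 add r1: issue@2 deps=(None,None) exec_start@2 write@4
I2 add r2: issue@3 deps=(None,None) exec_start@3 write@6
I3 mul r4: issue@4 deps=(None,None) exec_start@4 write@5
I4 add r1: issue@5 deps=(None,3) exec_start@5 write@7
I5 mul r1: issue@6 deps=(None,3) exec_start@6 write@9

Answer: 3 4 6 5 7 9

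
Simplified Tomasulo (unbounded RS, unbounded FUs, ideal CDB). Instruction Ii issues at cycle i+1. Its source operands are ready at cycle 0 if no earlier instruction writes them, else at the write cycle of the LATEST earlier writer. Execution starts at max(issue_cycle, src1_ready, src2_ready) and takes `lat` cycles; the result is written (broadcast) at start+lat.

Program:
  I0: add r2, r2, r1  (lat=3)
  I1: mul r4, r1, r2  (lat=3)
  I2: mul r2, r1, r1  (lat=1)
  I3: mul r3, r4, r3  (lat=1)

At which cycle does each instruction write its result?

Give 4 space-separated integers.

Answer: 4 7 4 8

Derivation:
I0 add r2: issue@1 deps=(None,None) exec_start@1 write@4
I1 mul r4: issue@2 deps=(None,0) exec_start@4 write@7
I2 mul r2: issue@3 deps=(None,None) exec_start@3 write@4
I3 mul r3: issue@4 deps=(1,None) exec_start@7 write@8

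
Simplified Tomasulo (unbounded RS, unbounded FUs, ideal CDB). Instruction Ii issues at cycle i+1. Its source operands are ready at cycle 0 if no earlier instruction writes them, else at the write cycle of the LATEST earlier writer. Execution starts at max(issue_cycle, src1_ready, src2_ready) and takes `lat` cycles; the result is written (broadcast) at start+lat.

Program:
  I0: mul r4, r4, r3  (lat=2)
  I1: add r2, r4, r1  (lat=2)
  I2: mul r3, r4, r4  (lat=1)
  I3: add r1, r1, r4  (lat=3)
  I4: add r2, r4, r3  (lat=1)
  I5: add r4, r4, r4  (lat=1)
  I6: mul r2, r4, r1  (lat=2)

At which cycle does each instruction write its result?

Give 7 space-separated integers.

Answer: 3 5 4 7 6 7 9

Derivation:
I0 mul r4: issue@1 deps=(None,None) exec_start@1 write@3
I1 add r2: issue@2 deps=(0,None) exec_start@3 write@5
I2 mul r3: issue@3 deps=(0,0) exec_start@3 write@4
I3 add r1: issue@4 deps=(None,0) exec_start@4 write@7
I4 add r2: issue@5 deps=(0,2) exec_start@5 write@6
I5 add r4: issue@6 deps=(0,0) exec_start@6 write@7
I6 mul r2: issue@7 deps=(5,3) exec_start@7 write@9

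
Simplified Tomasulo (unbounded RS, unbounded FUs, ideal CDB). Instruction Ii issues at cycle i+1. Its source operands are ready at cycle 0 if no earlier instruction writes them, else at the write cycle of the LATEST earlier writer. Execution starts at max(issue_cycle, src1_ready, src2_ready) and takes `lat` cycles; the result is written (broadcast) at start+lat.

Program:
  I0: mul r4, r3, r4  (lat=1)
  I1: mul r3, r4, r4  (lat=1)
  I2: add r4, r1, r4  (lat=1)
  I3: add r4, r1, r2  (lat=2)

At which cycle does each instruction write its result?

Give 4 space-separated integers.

Answer: 2 3 4 6

Derivation:
I0 mul r4: issue@1 deps=(None,None) exec_start@1 write@2
I1 mul r3: issue@2 deps=(0,0) exec_start@2 write@3
I2 add r4: issue@3 deps=(None,0) exec_start@3 write@4
I3 add r4: issue@4 deps=(None,None) exec_start@4 write@6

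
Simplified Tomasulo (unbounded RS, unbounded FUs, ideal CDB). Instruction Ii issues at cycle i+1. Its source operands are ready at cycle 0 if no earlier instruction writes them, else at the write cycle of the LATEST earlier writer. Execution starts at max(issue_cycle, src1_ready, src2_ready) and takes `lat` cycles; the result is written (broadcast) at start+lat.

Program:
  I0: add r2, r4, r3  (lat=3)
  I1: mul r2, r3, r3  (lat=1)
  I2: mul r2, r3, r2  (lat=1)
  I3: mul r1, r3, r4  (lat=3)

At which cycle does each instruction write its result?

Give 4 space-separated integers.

I0 add r2: issue@1 deps=(None,None) exec_start@1 write@4
I1 mul r2: issue@2 deps=(None,None) exec_start@2 write@3
I2 mul r2: issue@3 deps=(None,1) exec_start@3 write@4
I3 mul r1: issue@4 deps=(None,None) exec_start@4 write@7

Answer: 4 3 4 7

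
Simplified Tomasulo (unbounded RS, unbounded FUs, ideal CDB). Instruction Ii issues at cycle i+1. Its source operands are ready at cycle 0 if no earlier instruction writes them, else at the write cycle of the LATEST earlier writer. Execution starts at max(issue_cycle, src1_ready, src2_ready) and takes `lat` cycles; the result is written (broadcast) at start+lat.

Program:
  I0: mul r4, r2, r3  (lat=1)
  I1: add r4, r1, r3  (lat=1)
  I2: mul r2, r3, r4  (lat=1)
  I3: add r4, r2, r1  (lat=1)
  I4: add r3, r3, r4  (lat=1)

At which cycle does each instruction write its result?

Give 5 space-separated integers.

Answer: 2 3 4 5 6

Derivation:
I0 mul r4: issue@1 deps=(None,None) exec_start@1 write@2
I1 add r4: issue@2 deps=(None,None) exec_start@2 write@3
I2 mul r2: issue@3 deps=(None,1) exec_start@3 write@4
I3 add r4: issue@4 deps=(2,None) exec_start@4 write@5
I4 add r3: issue@5 deps=(None,3) exec_start@5 write@6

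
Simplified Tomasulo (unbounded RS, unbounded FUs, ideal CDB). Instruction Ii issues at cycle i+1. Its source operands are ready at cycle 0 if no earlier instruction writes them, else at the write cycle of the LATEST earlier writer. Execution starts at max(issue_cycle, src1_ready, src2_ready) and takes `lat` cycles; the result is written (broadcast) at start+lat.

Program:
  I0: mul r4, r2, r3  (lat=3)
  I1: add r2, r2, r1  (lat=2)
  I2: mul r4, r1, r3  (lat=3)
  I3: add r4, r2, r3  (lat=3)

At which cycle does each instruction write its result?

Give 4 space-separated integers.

I0 mul r4: issue@1 deps=(None,None) exec_start@1 write@4
I1 add r2: issue@2 deps=(None,None) exec_start@2 write@4
I2 mul r4: issue@3 deps=(None,None) exec_start@3 write@6
I3 add r4: issue@4 deps=(1,None) exec_start@4 write@7

Answer: 4 4 6 7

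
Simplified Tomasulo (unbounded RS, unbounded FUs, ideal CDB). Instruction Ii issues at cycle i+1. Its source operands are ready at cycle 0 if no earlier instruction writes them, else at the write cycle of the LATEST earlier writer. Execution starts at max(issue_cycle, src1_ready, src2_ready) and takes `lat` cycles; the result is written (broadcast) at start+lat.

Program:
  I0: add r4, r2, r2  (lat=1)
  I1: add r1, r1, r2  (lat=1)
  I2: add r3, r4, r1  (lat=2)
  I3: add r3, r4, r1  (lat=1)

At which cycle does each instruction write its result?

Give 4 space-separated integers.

I0 add r4: issue@1 deps=(None,None) exec_start@1 write@2
I1 add r1: issue@2 deps=(None,None) exec_start@2 write@3
I2 add r3: issue@3 deps=(0,1) exec_start@3 write@5
I3 add r3: issue@4 deps=(0,1) exec_start@4 write@5

Answer: 2 3 5 5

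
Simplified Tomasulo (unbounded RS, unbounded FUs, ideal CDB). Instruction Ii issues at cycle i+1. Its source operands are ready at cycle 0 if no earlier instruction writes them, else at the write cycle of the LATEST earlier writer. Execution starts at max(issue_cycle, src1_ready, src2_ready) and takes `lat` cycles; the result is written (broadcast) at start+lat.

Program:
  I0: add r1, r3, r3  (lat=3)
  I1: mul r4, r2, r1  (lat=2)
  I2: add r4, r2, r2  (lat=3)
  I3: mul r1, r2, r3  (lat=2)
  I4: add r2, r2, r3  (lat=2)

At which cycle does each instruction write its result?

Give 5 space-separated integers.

I0 add r1: issue@1 deps=(None,None) exec_start@1 write@4
I1 mul r4: issue@2 deps=(None,0) exec_start@4 write@6
I2 add r4: issue@3 deps=(None,None) exec_start@3 write@6
I3 mul r1: issue@4 deps=(None,None) exec_start@4 write@6
I4 add r2: issue@5 deps=(None,None) exec_start@5 write@7

Answer: 4 6 6 6 7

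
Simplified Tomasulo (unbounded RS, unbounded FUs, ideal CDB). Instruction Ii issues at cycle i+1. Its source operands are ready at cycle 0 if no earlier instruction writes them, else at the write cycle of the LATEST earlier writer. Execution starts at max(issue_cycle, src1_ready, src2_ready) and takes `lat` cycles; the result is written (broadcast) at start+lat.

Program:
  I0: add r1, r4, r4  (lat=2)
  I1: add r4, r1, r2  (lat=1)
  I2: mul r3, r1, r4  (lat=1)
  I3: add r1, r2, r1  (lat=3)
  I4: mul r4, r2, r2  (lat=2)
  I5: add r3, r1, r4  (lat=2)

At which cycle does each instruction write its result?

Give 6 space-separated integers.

Answer: 3 4 5 7 7 9

Derivation:
I0 add r1: issue@1 deps=(None,None) exec_start@1 write@3
I1 add r4: issue@2 deps=(0,None) exec_start@3 write@4
I2 mul r3: issue@3 deps=(0,1) exec_start@4 write@5
I3 add r1: issue@4 deps=(None,0) exec_start@4 write@7
I4 mul r4: issue@5 deps=(None,None) exec_start@5 write@7
I5 add r3: issue@6 deps=(3,4) exec_start@7 write@9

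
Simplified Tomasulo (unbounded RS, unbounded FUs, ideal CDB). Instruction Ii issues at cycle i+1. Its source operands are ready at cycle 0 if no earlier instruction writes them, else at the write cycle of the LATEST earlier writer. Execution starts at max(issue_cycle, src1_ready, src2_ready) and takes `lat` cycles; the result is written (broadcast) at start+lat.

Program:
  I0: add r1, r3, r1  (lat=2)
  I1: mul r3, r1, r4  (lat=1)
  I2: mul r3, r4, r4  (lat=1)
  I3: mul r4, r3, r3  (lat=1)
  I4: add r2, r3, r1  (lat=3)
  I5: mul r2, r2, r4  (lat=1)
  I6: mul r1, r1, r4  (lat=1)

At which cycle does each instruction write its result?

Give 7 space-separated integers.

I0 add r1: issue@1 deps=(None,None) exec_start@1 write@3
I1 mul r3: issue@2 deps=(0,None) exec_start@3 write@4
I2 mul r3: issue@3 deps=(None,None) exec_start@3 write@4
I3 mul r4: issue@4 deps=(2,2) exec_start@4 write@5
I4 add r2: issue@5 deps=(2,0) exec_start@5 write@8
I5 mul r2: issue@6 deps=(4,3) exec_start@8 write@9
I6 mul r1: issue@7 deps=(0,3) exec_start@7 write@8

Answer: 3 4 4 5 8 9 8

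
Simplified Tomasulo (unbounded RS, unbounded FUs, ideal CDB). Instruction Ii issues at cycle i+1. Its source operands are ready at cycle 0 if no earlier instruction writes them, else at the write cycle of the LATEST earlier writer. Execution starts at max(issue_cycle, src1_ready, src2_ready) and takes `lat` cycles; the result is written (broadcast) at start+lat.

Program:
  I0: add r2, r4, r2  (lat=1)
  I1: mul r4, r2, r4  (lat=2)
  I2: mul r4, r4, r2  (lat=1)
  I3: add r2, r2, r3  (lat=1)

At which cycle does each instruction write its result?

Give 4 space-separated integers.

Answer: 2 4 5 5

Derivation:
I0 add r2: issue@1 deps=(None,None) exec_start@1 write@2
I1 mul r4: issue@2 deps=(0,None) exec_start@2 write@4
I2 mul r4: issue@3 deps=(1,0) exec_start@4 write@5
I3 add r2: issue@4 deps=(0,None) exec_start@4 write@5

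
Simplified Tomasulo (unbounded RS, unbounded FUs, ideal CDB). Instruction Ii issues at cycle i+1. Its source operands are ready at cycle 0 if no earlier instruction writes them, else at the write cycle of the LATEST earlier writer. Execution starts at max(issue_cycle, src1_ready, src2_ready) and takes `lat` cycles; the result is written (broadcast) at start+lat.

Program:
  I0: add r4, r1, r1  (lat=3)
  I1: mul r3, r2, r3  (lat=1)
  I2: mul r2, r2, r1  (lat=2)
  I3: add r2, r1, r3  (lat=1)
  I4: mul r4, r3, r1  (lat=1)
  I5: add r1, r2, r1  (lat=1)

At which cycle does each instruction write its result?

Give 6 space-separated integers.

Answer: 4 3 5 5 6 7

Derivation:
I0 add r4: issue@1 deps=(None,None) exec_start@1 write@4
I1 mul r3: issue@2 deps=(None,None) exec_start@2 write@3
I2 mul r2: issue@3 deps=(None,None) exec_start@3 write@5
I3 add r2: issue@4 deps=(None,1) exec_start@4 write@5
I4 mul r4: issue@5 deps=(1,None) exec_start@5 write@6
I5 add r1: issue@6 deps=(3,None) exec_start@6 write@7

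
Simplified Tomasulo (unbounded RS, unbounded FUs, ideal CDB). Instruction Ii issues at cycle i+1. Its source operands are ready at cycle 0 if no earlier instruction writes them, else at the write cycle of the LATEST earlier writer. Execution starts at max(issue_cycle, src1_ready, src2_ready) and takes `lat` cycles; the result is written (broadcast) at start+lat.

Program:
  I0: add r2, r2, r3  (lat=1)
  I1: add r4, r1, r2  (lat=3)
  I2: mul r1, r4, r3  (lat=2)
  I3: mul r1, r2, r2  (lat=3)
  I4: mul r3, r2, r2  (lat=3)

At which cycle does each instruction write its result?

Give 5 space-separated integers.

I0 add r2: issue@1 deps=(None,None) exec_start@1 write@2
I1 add r4: issue@2 deps=(None,0) exec_start@2 write@5
I2 mul r1: issue@3 deps=(1,None) exec_start@5 write@7
I3 mul r1: issue@4 deps=(0,0) exec_start@4 write@7
I4 mul r3: issue@5 deps=(0,0) exec_start@5 write@8

Answer: 2 5 7 7 8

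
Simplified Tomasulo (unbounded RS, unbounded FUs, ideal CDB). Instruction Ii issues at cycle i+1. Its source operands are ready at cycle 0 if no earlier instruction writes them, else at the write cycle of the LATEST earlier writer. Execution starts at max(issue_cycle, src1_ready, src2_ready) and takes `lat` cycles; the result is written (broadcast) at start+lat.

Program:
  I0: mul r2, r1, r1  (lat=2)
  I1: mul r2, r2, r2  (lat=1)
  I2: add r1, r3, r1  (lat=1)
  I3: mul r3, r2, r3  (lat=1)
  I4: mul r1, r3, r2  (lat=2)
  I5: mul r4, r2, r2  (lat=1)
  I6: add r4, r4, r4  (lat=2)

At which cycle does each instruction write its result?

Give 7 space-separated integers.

Answer: 3 4 4 5 7 7 9

Derivation:
I0 mul r2: issue@1 deps=(None,None) exec_start@1 write@3
I1 mul r2: issue@2 deps=(0,0) exec_start@3 write@4
I2 add r1: issue@3 deps=(None,None) exec_start@3 write@4
I3 mul r3: issue@4 deps=(1,None) exec_start@4 write@5
I4 mul r1: issue@5 deps=(3,1) exec_start@5 write@7
I5 mul r4: issue@6 deps=(1,1) exec_start@6 write@7
I6 add r4: issue@7 deps=(5,5) exec_start@7 write@9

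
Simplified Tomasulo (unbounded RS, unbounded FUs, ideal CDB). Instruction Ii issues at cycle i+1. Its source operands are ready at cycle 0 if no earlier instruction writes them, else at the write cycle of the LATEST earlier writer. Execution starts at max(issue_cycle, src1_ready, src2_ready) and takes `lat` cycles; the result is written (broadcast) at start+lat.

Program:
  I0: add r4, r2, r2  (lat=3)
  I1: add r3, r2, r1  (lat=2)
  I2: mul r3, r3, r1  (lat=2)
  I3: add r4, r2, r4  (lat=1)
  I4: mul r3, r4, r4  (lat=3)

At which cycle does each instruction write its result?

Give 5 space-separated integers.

I0 add r4: issue@1 deps=(None,None) exec_start@1 write@4
I1 add r3: issue@2 deps=(None,None) exec_start@2 write@4
I2 mul r3: issue@3 deps=(1,None) exec_start@4 write@6
I3 add r4: issue@4 deps=(None,0) exec_start@4 write@5
I4 mul r3: issue@5 deps=(3,3) exec_start@5 write@8

Answer: 4 4 6 5 8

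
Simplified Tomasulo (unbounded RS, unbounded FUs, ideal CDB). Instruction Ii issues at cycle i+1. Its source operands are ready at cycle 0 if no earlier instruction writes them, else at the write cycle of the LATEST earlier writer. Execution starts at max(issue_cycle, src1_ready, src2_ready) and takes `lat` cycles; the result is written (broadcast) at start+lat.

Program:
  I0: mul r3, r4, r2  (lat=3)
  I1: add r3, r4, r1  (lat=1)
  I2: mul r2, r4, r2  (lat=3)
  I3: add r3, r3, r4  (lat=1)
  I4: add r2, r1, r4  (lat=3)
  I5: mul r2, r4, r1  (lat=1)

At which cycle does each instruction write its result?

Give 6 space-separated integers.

Answer: 4 3 6 5 8 7

Derivation:
I0 mul r3: issue@1 deps=(None,None) exec_start@1 write@4
I1 add r3: issue@2 deps=(None,None) exec_start@2 write@3
I2 mul r2: issue@3 deps=(None,None) exec_start@3 write@6
I3 add r3: issue@4 deps=(1,None) exec_start@4 write@5
I4 add r2: issue@5 deps=(None,None) exec_start@5 write@8
I5 mul r2: issue@6 deps=(None,None) exec_start@6 write@7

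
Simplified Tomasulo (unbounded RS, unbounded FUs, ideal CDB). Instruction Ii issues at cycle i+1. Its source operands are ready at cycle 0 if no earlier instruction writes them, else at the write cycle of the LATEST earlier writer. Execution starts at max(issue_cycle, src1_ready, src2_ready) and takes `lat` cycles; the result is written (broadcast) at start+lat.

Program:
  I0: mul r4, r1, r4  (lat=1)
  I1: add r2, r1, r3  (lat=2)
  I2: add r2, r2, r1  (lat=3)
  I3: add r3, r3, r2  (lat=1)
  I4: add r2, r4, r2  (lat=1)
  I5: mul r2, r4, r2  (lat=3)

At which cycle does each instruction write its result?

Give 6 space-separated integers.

I0 mul r4: issue@1 deps=(None,None) exec_start@1 write@2
I1 add r2: issue@2 deps=(None,None) exec_start@2 write@4
I2 add r2: issue@3 deps=(1,None) exec_start@4 write@7
I3 add r3: issue@4 deps=(None,2) exec_start@7 write@8
I4 add r2: issue@5 deps=(0,2) exec_start@7 write@8
I5 mul r2: issue@6 deps=(0,4) exec_start@8 write@11

Answer: 2 4 7 8 8 11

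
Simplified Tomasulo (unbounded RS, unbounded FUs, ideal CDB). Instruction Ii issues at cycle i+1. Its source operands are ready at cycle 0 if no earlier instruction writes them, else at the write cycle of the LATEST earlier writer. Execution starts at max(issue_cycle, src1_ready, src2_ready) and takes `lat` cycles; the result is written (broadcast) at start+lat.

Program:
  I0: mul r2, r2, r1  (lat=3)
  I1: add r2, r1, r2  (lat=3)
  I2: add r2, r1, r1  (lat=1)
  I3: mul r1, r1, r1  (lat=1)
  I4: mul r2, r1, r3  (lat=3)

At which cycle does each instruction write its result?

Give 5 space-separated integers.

Answer: 4 7 4 5 8

Derivation:
I0 mul r2: issue@1 deps=(None,None) exec_start@1 write@4
I1 add r2: issue@2 deps=(None,0) exec_start@4 write@7
I2 add r2: issue@3 deps=(None,None) exec_start@3 write@4
I3 mul r1: issue@4 deps=(None,None) exec_start@4 write@5
I4 mul r2: issue@5 deps=(3,None) exec_start@5 write@8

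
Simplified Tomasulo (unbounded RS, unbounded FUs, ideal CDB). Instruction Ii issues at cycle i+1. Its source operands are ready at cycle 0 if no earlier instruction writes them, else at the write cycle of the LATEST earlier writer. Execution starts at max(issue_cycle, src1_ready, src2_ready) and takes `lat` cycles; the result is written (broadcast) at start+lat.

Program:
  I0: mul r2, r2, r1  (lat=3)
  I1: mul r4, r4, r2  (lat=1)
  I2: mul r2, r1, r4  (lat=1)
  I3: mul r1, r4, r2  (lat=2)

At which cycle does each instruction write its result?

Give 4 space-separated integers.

I0 mul r2: issue@1 deps=(None,None) exec_start@1 write@4
I1 mul r4: issue@2 deps=(None,0) exec_start@4 write@5
I2 mul r2: issue@3 deps=(None,1) exec_start@5 write@6
I3 mul r1: issue@4 deps=(1,2) exec_start@6 write@8

Answer: 4 5 6 8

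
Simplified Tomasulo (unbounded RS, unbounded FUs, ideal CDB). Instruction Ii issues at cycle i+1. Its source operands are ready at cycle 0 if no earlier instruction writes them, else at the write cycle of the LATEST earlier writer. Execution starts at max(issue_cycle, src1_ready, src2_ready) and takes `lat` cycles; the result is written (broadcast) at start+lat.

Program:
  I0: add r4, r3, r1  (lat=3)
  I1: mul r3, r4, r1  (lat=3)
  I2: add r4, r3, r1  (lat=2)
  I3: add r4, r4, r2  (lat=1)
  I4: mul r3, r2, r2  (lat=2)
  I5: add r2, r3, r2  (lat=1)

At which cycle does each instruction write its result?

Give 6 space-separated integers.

Answer: 4 7 9 10 7 8

Derivation:
I0 add r4: issue@1 deps=(None,None) exec_start@1 write@4
I1 mul r3: issue@2 deps=(0,None) exec_start@4 write@7
I2 add r4: issue@3 deps=(1,None) exec_start@7 write@9
I3 add r4: issue@4 deps=(2,None) exec_start@9 write@10
I4 mul r3: issue@5 deps=(None,None) exec_start@5 write@7
I5 add r2: issue@6 deps=(4,None) exec_start@7 write@8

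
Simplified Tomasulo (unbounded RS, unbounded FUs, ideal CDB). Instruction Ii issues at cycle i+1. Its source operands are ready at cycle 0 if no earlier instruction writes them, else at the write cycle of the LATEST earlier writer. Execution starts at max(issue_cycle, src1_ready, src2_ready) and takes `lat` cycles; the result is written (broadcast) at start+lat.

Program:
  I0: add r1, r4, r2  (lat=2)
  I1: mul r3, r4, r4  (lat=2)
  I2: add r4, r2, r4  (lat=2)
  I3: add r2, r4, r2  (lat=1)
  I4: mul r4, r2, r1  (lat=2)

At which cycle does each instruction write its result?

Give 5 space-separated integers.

I0 add r1: issue@1 deps=(None,None) exec_start@1 write@3
I1 mul r3: issue@2 deps=(None,None) exec_start@2 write@4
I2 add r4: issue@3 deps=(None,None) exec_start@3 write@5
I3 add r2: issue@4 deps=(2,None) exec_start@5 write@6
I4 mul r4: issue@5 deps=(3,0) exec_start@6 write@8

Answer: 3 4 5 6 8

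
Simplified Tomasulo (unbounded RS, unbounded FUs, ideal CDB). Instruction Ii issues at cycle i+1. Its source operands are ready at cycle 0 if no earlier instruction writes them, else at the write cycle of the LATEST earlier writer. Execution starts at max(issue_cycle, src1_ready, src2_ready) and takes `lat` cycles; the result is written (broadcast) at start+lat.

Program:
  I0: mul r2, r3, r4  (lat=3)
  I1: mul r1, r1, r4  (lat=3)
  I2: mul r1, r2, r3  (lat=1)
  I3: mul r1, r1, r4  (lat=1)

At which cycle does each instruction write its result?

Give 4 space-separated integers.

Answer: 4 5 5 6

Derivation:
I0 mul r2: issue@1 deps=(None,None) exec_start@1 write@4
I1 mul r1: issue@2 deps=(None,None) exec_start@2 write@5
I2 mul r1: issue@3 deps=(0,None) exec_start@4 write@5
I3 mul r1: issue@4 deps=(2,None) exec_start@5 write@6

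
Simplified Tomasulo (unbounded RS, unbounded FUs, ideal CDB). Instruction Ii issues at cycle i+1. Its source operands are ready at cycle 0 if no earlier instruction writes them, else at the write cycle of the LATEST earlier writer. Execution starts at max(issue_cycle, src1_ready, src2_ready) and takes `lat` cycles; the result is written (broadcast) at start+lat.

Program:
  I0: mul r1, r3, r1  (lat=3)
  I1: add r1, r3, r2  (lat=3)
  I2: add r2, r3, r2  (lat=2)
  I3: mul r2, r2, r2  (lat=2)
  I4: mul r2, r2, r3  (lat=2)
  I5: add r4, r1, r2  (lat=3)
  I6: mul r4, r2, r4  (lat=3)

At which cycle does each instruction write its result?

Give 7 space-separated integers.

I0 mul r1: issue@1 deps=(None,None) exec_start@1 write@4
I1 add r1: issue@2 deps=(None,None) exec_start@2 write@5
I2 add r2: issue@3 deps=(None,None) exec_start@3 write@5
I3 mul r2: issue@4 deps=(2,2) exec_start@5 write@7
I4 mul r2: issue@5 deps=(3,None) exec_start@7 write@9
I5 add r4: issue@6 deps=(1,4) exec_start@9 write@12
I6 mul r4: issue@7 deps=(4,5) exec_start@12 write@15

Answer: 4 5 5 7 9 12 15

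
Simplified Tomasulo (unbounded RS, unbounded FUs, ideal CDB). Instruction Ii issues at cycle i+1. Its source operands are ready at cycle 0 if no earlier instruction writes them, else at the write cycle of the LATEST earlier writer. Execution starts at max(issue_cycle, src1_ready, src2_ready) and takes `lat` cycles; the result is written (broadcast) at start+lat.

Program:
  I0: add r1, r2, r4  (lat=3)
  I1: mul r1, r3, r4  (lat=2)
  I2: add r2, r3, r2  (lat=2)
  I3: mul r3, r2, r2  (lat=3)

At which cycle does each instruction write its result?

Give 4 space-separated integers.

Answer: 4 4 5 8

Derivation:
I0 add r1: issue@1 deps=(None,None) exec_start@1 write@4
I1 mul r1: issue@2 deps=(None,None) exec_start@2 write@4
I2 add r2: issue@3 deps=(None,None) exec_start@3 write@5
I3 mul r3: issue@4 deps=(2,2) exec_start@5 write@8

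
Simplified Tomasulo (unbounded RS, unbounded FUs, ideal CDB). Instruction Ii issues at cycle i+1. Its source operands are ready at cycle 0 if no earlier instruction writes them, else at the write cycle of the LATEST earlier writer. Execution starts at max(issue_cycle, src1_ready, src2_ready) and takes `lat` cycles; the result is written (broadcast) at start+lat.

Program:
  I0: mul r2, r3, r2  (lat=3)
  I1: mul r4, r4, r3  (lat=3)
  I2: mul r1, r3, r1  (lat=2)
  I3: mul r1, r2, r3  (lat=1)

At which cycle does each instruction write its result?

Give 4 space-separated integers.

Answer: 4 5 5 5

Derivation:
I0 mul r2: issue@1 deps=(None,None) exec_start@1 write@4
I1 mul r4: issue@2 deps=(None,None) exec_start@2 write@5
I2 mul r1: issue@3 deps=(None,None) exec_start@3 write@5
I3 mul r1: issue@4 deps=(0,None) exec_start@4 write@5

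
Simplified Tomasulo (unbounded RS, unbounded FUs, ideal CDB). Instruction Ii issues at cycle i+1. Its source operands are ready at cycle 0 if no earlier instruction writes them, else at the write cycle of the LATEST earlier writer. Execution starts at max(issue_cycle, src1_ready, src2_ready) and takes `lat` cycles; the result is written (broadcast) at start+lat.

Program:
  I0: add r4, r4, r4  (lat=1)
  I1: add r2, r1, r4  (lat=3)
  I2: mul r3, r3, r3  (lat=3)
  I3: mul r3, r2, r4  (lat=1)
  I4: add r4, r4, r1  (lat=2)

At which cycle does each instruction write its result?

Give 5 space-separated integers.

I0 add r4: issue@1 deps=(None,None) exec_start@1 write@2
I1 add r2: issue@2 deps=(None,0) exec_start@2 write@5
I2 mul r3: issue@3 deps=(None,None) exec_start@3 write@6
I3 mul r3: issue@4 deps=(1,0) exec_start@5 write@6
I4 add r4: issue@5 deps=(0,None) exec_start@5 write@7

Answer: 2 5 6 6 7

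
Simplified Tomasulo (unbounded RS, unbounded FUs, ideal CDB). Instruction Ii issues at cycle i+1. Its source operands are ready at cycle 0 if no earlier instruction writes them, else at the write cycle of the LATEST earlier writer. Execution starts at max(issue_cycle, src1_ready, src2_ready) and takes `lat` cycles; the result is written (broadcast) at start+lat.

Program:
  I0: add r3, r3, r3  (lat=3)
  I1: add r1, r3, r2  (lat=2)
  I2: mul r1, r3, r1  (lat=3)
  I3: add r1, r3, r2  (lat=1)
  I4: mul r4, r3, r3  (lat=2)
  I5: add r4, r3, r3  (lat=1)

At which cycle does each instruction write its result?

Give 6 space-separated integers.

I0 add r3: issue@1 deps=(None,None) exec_start@1 write@4
I1 add r1: issue@2 deps=(0,None) exec_start@4 write@6
I2 mul r1: issue@3 deps=(0,1) exec_start@6 write@9
I3 add r1: issue@4 deps=(0,None) exec_start@4 write@5
I4 mul r4: issue@5 deps=(0,0) exec_start@5 write@7
I5 add r4: issue@6 deps=(0,0) exec_start@6 write@7

Answer: 4 6 9 5 7 7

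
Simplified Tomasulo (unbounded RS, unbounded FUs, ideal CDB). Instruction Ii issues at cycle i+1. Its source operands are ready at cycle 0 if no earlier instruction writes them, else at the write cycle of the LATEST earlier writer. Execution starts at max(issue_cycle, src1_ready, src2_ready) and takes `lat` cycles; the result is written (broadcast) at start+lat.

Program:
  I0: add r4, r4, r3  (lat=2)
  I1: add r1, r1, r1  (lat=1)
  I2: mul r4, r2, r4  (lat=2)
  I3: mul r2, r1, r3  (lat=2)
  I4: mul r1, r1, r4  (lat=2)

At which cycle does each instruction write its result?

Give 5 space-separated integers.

I0 add r4: issue@1 deps=(None,None) exec_start@1 write@3
I1 add r1: issue@2 deps=(None,None) exec_start@2 write@3
I2 mul r4: issue@3 deps=(None,0) exec_start@3 write@5
I3 mul r2: issue@4 deps=(1,None) exec_start@4 write@6
I4 mul r1: issue@5 deps=(1,2) exec_start@5 write@7

Answer: 3 3 5 6 7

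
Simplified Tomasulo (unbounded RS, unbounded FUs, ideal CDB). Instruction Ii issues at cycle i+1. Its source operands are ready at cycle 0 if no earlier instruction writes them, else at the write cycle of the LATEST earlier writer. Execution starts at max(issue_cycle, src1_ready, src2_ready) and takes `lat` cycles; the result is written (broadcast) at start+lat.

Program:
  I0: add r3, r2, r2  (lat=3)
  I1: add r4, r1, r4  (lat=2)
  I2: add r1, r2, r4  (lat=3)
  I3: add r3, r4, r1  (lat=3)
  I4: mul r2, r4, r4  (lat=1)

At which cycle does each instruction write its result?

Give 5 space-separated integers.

Answer: 4 4 7 10 6

Derivation:
I0 add r3: issue@1 deps=(None,None) exec_start@1 write@4
I1 add r4: issue@2 deps=(None,None) exec_start@2 write@4
I2 add r1: issue@3 deps=(None,1) exec_start@4 write@7
I3 add r3: issue@4 deps=(1,2) exec_start@7 write@10
I4 mul r2: issue@5 deps=(1,1) exec_start@5 write@6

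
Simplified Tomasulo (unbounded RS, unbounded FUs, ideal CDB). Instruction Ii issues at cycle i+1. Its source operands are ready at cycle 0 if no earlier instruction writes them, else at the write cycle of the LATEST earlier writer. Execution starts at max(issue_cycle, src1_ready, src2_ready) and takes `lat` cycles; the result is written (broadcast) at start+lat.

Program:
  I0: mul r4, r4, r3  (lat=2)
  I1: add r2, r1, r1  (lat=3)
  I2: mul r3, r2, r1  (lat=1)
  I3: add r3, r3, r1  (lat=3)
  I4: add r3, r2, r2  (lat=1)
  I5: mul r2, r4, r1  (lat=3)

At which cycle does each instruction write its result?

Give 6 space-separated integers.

I0 mul r4: issue@1 deps=(None,None) exec_start@1 write@3
I1 add r2: issue@2 deps=(None,None) exec_start@2 write@5
I2 mul r3: issue@3 deps=(1,None) exec_start@5 write@6
I3 add r3: issue@4 deps=(2,None) exec_start@6 write@9
I4 add r3: issue@5 deps=(1,1) exec_start@5 write@6
I5 mul r2: issue@6 deps=(0,None) exec_start@6 write@9

Answer: 3 5 6 9 6 9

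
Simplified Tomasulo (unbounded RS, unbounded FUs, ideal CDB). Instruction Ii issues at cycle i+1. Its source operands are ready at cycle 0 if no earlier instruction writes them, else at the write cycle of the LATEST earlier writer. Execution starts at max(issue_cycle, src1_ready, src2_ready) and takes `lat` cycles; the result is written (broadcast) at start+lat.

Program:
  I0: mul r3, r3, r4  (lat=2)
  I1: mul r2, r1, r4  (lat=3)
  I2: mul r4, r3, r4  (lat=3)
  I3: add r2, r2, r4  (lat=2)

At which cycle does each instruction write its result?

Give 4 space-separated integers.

Answer: 3 5 6 8

Derivation:
I0 mul r3: issue@1 deps=(None,None) exec_start@1 write@3
I1 mul r2: issue@2 deps=(None,None) exec_start@2 write@5
I2 mul r4: issue@3 deps=(0,None) exec_start@3 write@6
I3 add r2: issue@4 deps=(1,2) exec_start@6 write@8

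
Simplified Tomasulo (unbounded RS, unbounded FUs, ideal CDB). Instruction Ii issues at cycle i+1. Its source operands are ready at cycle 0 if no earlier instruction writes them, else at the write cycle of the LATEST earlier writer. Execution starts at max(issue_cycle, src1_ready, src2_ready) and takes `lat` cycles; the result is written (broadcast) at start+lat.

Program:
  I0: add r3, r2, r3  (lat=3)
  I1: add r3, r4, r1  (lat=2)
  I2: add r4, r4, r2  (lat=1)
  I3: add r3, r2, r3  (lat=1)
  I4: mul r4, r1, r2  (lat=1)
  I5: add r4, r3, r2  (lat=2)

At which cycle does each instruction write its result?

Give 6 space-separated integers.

Answer: 4 4 4 5 6 8

Derivation:
I0 add r3: issue@1 deps=(None,None) exec_start@1 write@4
I1 add r3: issue@2 deps=(None,None) exec_start@2 write@4
I2 add r4: issue@3 deps=(None,None) exec_start@3 write@4
I3 add r3: issue@4 deps=(None,1) exec_start@4 write@5
I4 mul r4: issue@5 deps=(None,None) exec_start@5 write@6
I5 add r4: issue@6 deps=(3,None) exec_start@6 write@8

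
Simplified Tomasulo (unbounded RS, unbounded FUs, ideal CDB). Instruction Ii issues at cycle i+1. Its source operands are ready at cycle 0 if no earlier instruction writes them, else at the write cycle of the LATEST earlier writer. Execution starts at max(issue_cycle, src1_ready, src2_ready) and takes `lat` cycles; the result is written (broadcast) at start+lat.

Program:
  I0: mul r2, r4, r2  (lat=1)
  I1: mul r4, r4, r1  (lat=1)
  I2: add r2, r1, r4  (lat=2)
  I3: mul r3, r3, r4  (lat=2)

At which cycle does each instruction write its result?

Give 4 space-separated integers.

Answer: 2 3 5 6

Derivation:
I0 mul r2: issue@1 deps=(None,None) exec_start@1 write@2
I1 mul r4: issue@2 deps=(None,None) exec_start@2 write@3
I2 add r2: issue@3 deps=(None,1) exec_start@3 write@5
I3 mul r3: issue@4 deps=(None,1) exec_start@4 write@6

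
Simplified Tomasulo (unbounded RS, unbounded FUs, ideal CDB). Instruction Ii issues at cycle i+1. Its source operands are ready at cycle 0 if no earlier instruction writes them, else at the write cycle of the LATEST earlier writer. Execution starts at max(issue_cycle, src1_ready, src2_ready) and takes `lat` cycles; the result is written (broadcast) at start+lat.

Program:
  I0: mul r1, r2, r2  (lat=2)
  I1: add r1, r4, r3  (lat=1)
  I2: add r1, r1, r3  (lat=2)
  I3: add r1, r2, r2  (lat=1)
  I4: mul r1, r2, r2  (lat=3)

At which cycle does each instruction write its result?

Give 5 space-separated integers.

Answer: 3 3 5 5 8

Derivation:
I0 mul r1: issue@1 deps=(None,None) exec_start@1 write@3
I1 add r1: issue@2 deps=(None,None) exec_start@2 write@3
I2 add r1: issue@3 deps=(1,None) exec_start@3 write@5
I3 add r1: issue@4 deps=(None,None) exec_start@4 write@5
I4 mul r1: issue@5 deps=(None,None) exec_start@5 write@8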